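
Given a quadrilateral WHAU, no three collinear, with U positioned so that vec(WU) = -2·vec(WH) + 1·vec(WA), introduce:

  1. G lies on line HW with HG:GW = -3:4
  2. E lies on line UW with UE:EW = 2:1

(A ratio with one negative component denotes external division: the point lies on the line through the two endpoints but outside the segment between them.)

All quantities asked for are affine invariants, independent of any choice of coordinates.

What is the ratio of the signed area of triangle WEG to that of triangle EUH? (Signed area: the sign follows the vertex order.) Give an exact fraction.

[WEG]:[EUH] = 2

Work in coordinates with W = (0, 0), H = (1, 0), A = (0, 1), U = (-2, 1).
1. G lies on line HW with HG:GW = -3:4 ⇒ G = (4, 0)
2. E lies on line UW with UE:EW = 2:1 ⇒ E = (-2/3, 1/3)
2·[WEG] = -4/3, 2·[EUH] = -2/3
[WEG]:[EUH] = -4/3:-2/3 = 2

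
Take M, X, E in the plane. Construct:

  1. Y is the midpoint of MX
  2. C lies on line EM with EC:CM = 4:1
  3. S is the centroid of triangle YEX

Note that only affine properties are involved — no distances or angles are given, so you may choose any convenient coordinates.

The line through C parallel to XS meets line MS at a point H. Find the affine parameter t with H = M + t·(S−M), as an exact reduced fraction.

Choose coordinates M = (0, 0), X = (1, 0), E = (0, 1).
1. Y is the midpoint of MX ⇒ Y = (1/2, 0)
2. C lies on line EM with EC:CM = 4:1 ⇒ C = (0, 1/5)
3. S is the centroid of triangle YEX ⇒ S = (1/2, 1/3)
through C parallel to XS: direction (-1/2, 1/3); meets MS at H = (3/20, 1/10)
H = M + t·(S−M) with t = 3/10

t = 3/10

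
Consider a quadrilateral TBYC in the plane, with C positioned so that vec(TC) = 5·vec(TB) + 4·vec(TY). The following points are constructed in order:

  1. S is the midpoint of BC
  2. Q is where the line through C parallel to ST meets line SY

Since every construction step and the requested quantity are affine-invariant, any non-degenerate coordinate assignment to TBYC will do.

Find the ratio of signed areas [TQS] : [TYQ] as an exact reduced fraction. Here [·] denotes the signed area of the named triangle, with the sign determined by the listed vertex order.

[TQS]:[TYQ] = 2

Set T = (0, 0), B = (1, 0), Y = (0, 1), C = (5, 4); any affine frame gives the same invariant.
1. S is the midpoint of BC ⇒ S = (3, 2)
2. Q is where the line through C parallel to ST meets line SY ⇒ Q = (1, 4/3)
2·[TQS] = -2, 2·[TYQ] = -1
[TQS]:[TYQ] = -2:-1 = 2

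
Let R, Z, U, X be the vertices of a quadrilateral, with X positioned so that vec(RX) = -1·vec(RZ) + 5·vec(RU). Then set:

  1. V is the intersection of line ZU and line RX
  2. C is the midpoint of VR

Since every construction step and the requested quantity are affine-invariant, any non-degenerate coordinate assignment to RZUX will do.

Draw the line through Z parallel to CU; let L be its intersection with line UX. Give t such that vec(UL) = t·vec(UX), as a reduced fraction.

t = -4/7

Assign R = (0, 0), Z = (1, 0), U = (0, 1), X = (-1, 5) — the answer is frame-independent, so this choice is without loss of generality.
1. V is the intersection of line ZU and line RX ⇒ V = (-1/4, 5/4)
2. C is the midpoint of VR ⇒ C = (-1/8, 5/8)
through Z parallel to CU: direction (1/8, 3/8); meets UX at L = (4/7, -9/7)
L = U + t·(X−U) with t = -4/7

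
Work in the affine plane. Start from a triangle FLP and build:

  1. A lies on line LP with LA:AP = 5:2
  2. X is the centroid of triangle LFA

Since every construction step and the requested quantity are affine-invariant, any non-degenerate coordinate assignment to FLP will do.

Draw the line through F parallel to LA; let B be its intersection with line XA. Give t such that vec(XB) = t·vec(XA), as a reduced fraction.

Assign F = (0, 0), L = (1, 0), P = (0, 1) — the answer is frame-independent, so this choice is without loss of generality.
1. A lies on line LP with LA:AP = 5:2 ⇒ A = (2/7, 5/7)
2. X is the centroid of triangle LFA ⇒ X = (3/7, 5/21)
through F parallel to LA: direction (-5/7, 5/7); meets XA at B = (5/7, -5/7)
B = X + t·(A−X) with t = -2

t = -2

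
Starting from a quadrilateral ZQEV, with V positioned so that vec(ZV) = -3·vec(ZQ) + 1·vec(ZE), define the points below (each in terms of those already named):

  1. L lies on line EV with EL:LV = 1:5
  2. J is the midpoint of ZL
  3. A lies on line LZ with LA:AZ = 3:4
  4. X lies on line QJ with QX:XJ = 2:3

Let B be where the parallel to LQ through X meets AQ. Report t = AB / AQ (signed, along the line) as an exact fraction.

Work in coordinates with Z = (0, 0), Q = (1, 0), E = (0, 1), V = (-3, 1).
1. L lies on line EV with EL:LV = 1:5 ⇒ L = (-1/2, 1)
2. J is the midpoint of ZL ⇒ J = (-1/4, 1/2)
3. A lies on line LZ with LA:AZ = 3:4 ⇒ A = (-2/7, 4/7)
4. X lies on line QJ with QX:XJ = 2:3 ⇒ X = (1/2, 1/5)
through X parallel to LQ: direction (3/2, -1); meets AQ at B = (2/5, 4/15)
B = A + t·(Q−A) with t = 8/15

t = 8/15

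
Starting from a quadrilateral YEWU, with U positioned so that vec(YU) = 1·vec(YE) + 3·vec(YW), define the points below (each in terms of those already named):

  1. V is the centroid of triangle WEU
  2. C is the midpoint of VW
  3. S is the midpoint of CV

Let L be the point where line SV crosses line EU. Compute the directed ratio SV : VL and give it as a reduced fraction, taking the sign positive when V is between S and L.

Work in coordinates with Y = (0, 0), E = (1, 0), W = (0, 1), U = (1, 3).
1. V is the centroid of triangle WEU ⇒ V = (2/3, 4/3)
2. C is the midpoint of VW ⇒ C = (1/3, 7/6)
3. S is the midpoint of CV ⇒ S = (1/2, 5/4)
line SV meets EU at L = (1, 3/2)
V = S + t·(L−S) with t = 1/3, so SV:VL = 1/3:2/3

SV:VL = 1/2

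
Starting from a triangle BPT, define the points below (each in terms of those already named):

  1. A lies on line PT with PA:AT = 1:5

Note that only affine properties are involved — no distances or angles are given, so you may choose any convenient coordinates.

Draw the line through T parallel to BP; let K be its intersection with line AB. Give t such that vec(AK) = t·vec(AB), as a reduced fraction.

Assign B = (0, 0), P = (1, 0), T = (0, 1) — the answer is frame-independent, so this choice is without loss of generality.
1. A lies on line PT with PA:AT = 1:5 ⇒ A = (5/6, 1/6)
through T parallel to BP: direction (1, 0); meets AB at K = (5, 1)
K = A + t·(B−A) with t = -5

t = -5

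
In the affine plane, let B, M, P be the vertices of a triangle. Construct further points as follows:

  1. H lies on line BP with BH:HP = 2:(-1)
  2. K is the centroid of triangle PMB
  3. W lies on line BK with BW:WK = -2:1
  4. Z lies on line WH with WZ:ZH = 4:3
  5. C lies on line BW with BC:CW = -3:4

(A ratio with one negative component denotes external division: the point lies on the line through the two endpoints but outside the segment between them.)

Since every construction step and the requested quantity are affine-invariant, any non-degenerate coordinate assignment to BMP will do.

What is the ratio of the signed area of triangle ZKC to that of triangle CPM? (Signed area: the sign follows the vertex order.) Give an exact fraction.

[ZKC]:[CPM] = 8/15

Assign B = (0, 0), M = (1, 0), P = (0, 1) — the answer is frame-independent, so this choice is without loss of generality.
1. H lies on line BP with BH:HP = 2:(-1) ⇒ H = (0, 2)
2. K is the centroid of triangle PMB ⇒ K = (1/3, 1/3)
3. W lies on line BK with BW:WK = -2:1 ⇒ W = (2/3, 2/3)
4. Z lies on line WH with WZ:ZH = 4:3 ⇒ Z = (2/7, 10/7)
5. C lies on line BW with BC:CW = -3:4 ⇒ C = (-2, -2)
2·[ZKC] = -8/3, 2·[CPM] = -5
[ZKC]:[CPM] = -8/3:-5 = 8/15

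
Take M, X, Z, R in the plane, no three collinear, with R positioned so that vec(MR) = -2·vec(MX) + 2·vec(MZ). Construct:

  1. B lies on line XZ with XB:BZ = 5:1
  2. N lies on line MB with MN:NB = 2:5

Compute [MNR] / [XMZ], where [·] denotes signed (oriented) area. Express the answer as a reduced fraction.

[MNR]:[XMZ] = -4/7

Work in coordinates with M = (0, 0), X = (1, 0), Z = (0, 1), R = (-2, 2).
1. B lies on line XZ with XB:BZ = 5:1 ⇒ B = (1/6, 5/6)
2. N lies on line MB with MN:NB = 2:5 ⇒ N = (1/21, 5/21)
2·[MNR] = 4/7, 2·[XMZ] = -1
[MNR]:[XMZ] = 4/7:-1 = -4/7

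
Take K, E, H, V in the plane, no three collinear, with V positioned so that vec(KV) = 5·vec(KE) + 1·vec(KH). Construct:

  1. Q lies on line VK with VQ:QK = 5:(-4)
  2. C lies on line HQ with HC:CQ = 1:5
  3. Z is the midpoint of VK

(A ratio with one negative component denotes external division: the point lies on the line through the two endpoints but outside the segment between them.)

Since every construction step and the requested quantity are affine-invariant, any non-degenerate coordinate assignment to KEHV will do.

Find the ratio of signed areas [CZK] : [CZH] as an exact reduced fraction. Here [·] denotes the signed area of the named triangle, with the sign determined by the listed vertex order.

[CZK]:[CZH] = -5/9

Set K = (0, 0), E = (1, 0), H = (0, 1), V = (5, 1); any affine frame gives the same invariant.
1. Q lies on line VK with VQ:QK = 5:(-4) ⇒ Q = (-20, -4)
2. C lies on line HQ with HC:CQ = 1:5 ⇒ C = (-10/3, 1/6)
3. Z is the midpoint of VK ⇒ Z = (5/2, 1/2)
2·[CZK] = -25/12, 2·[CZH] = 15/4
[CZK]:[CZH] = -25/12:15/4 = -5/9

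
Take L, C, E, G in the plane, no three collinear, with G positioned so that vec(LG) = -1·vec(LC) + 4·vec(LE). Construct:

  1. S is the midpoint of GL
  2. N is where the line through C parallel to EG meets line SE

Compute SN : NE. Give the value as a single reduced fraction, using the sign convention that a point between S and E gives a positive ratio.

SN:NE = -5/4

Work in coordinates with L = (0, 0), C = (1, 0), E = (0, 1), G = (-1, 4).
1. S is the midpoint of GL ⇒ S = (-1/2, 2)
2. N is where the line through C parallel to EG meets line SE ⇒ N = (2, -3)
N = S + t·(E−S) with t = 5, so SN:NE = t:(1−t) = 5:-4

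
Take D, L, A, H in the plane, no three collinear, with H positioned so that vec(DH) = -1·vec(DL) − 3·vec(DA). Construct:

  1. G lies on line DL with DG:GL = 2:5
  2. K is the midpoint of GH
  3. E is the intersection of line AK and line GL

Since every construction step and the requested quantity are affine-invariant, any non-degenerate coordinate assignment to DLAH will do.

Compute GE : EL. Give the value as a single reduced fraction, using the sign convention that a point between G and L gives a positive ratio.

GE:EL = -3/8

Choose coordinates D = (0, 0), L = (1, 0), A = (0, 1), H = (-1, -3).
1. G lies on line DL with DG:GL = 2:5 ⇒ G = (2/7, 0)
2. K is the midpoint of GH ⇒ K = (-5/14, -3/2)
3. E is the intersection of line AK and line GL ⇒ E = (-1/7, 0)
E = G + t·(L−G) with t = -3/5, so GE:EL = t:(1−t) = -3/5:8/5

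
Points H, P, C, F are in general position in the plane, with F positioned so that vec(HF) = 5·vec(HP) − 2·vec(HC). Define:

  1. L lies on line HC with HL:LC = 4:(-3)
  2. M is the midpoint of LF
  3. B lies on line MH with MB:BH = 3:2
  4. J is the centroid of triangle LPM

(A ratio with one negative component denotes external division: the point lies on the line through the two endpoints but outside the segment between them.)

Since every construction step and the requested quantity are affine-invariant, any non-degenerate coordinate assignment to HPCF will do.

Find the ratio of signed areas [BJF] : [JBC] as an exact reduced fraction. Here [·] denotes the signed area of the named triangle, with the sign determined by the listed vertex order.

Work in coordinates with H = (0, 0), P = (1, 0), C = (0, 1), F = (5, -2).
1. L lies on line HC with HL:LC = 4:(-3) ⇒ L = (0, 4)
2. M is the midpoint of LF ⇒ M = (5/2, 1)
3. B lies on line MH with MB:BH = 3:2 ⇒ B = (1, 2/5)
4. J is the centroid of triangle LPM ⇒ J = (7/6, 5/3)
2·[BJF] = -82/15, 2·[JBC] = -41/30
[BJF]:[JBC] = -82/15:-41/30 = 4

[BJF]:[JBC] = 4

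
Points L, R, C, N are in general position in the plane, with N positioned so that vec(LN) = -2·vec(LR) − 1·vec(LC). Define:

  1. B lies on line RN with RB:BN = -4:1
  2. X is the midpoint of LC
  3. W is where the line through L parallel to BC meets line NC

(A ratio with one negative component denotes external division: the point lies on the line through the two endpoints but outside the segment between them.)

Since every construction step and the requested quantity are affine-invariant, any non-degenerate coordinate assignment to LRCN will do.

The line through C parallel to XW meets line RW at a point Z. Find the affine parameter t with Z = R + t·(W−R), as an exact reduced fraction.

t = 34/25

Choose coordinates L = (0, 0), R = (1, 0), C = (0, 1), N = (-2, -1).
1. B lies on line RN with RB:BN = -4:1 ⇒ B = (-3, -4/3)
2. X is the midpoint of LC ⇒ X = (0, 1/2)
3. W is where the line through L parallel to BC meets line NC ⇒ W = (-9/2, -7/2)
through C parallel to XW: direction (-9/2, -4); meets RW at Z = (-162/25, -119/25)
Z = R + t·(W−R) with t = 34/25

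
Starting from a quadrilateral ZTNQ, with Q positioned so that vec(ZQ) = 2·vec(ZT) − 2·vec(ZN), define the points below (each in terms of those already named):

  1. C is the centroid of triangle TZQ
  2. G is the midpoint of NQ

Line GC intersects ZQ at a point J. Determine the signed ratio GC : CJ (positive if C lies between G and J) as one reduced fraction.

Work in coordinates with Z = (0, 0), T = (1, 0), N = (0, 1), Q = (2, -2).
1. C is the centroid of triangle TZQ ⇒ C = (1, -2/3)
2. G is the midpoint of NQ ⇒ G = (1, -1/2)
line GC meets ZQ at J = (1, -1)
C = G + t·(J−G) with t = 1/3, so GC:CJ = 1/3:2/3

GC:CJ = 1/2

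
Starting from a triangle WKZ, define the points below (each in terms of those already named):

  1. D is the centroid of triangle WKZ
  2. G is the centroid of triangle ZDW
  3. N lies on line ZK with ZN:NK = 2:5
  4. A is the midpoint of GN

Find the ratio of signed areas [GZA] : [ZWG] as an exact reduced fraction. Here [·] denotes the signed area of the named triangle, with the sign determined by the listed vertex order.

Work in coordinates with W = (0, 0), K = (1, 0), Z = (0, 1).
1. D is the centroid of triangle WKZ ⇒ D = (1/3, 1/3)
2. G is the centroid of triangle ZDW ⇒ G = (1/9, 4/9)
3. N lies on line ZK with ZN:NK = 2:5 ⇒ N = (2/7, 5/7)
4. A is the midpoint of GN ⇒ A = (25/126, 73/126)
2·[GZA] = -4/63, 2·[ZWG] = 1/9
[GZA]:[ZWG] = -4/63:1/9 = -4/7

[GZA]:[ZWG] = -4/7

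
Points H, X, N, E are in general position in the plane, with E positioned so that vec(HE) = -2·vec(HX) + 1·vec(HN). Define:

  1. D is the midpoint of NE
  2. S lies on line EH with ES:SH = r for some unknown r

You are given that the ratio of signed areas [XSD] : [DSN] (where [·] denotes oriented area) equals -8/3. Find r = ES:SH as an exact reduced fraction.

Assign H = (0, 0), X = (1, 0), N = (0, 1), E = (-2, 1) — the answer is frame-independent, so this choice is without loss of generality.
1. D is the midpoint of NE ⇒ D = (-1, 1)
2. With ES:SH = r, write λ = r/(r+1) so S = E + λ·(H−E); S is affine-linear in λ
Every point depending on S is an affine combination of S and λ-independent points, so each such coordinate is linear in λ; the λ² term in each signed area is a multiple of (H−E)×(H−E) = 0, so 2·[XSD] and 2·[DSN] are each linear in λ. Evaluating at λ=0 and λ=1:
  2·[XSD] = -1,   2·[DSN] = λ
So [XSD]:[DSN] = (-1) / (λ). Setting this equal to -8/3:
  -1 = -8/3·(λ)  ⇒  λ = 3/8
Then r = λ/(1−λ) = (3/8)/(5/8) = 3/5. Check: with r = 3/5, S = (-5/4, 5/8) and [XSD]:[DSN] = -8/3 as required.

r = 3/5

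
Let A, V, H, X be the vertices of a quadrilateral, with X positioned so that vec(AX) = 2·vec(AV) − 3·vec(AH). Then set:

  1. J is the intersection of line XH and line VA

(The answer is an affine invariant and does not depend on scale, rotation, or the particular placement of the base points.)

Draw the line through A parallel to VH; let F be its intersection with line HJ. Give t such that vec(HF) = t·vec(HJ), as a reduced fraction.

Assign A = (0, 0), V = (1, 0), H = (0, 1), X = (2, -3) — the answer is frame-independent, so this choice is without loss of generality.
1. J is the intersection of line XH and line VA ⇒ J = (1/2, 0)
through A parallel to VH: direction (-1, 1); meets HJ at F = (1, -1)
F = H + t·(J−H) with t = 2

t = 2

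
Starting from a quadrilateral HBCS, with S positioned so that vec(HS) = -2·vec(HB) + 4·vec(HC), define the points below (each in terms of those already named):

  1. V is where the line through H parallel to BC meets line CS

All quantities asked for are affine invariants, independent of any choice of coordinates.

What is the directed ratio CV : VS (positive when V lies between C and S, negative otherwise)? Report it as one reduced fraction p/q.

Choose coordinates H = (0, 0), B = (1, 0), C = (0, 1), S = (-2, 4).
1. V is where the line through H parallel to BC meets line CS ⇒ V = (2, -2)
V = C + t·(S−C) with t = -1, so CV:VS = t:(1−t) = -1:2

CV:VS = -1/2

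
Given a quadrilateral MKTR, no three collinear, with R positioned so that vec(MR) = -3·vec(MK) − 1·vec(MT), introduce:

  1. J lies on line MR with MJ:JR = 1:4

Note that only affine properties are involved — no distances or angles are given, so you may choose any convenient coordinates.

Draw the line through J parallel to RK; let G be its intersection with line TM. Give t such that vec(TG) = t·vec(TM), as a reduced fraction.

t = 21/20

Assign M = (0, 0), K = (1, 0), T = (0, 1), R = (-3, -1) — the answer is frame-independent, so this choice is without loss of generality.
1. J lies on line MR with MJ:JR = 1:4 ⇒ J = (-3/5, -1/5)
through J parallel to RK: direction (4, 1); meets TM at G = (0, -1/20)
G = T + t·(M−T) with t = 21/20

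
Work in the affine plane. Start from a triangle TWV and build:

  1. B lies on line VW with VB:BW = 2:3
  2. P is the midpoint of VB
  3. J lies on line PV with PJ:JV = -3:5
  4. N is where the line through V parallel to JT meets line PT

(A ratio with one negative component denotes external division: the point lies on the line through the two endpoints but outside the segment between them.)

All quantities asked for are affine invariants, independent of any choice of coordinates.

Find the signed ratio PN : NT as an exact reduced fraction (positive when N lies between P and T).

Set T = (0, 0), W = (1, 0), V = (0, 1); any affine frame gives the same invariant.
1. B lies on line VW with VB:BW = 2:3 ⇒ B = (2/5, 3/5)
2. P is the midpoint of VB ⇒ P = (1/5, 4/5)
3. J lies on line PV with PJ:JV = -3:5 ⇒ J = (1/2, 1/2)
4. N is where the line through V parallel to JT meets line PT ⇒ N = (1/3, 4/3)
N = P + t·(T−P) with t = -2/3, so PN:NT = t:(1−t) = -2/3:5/3

PN:NT = -2/5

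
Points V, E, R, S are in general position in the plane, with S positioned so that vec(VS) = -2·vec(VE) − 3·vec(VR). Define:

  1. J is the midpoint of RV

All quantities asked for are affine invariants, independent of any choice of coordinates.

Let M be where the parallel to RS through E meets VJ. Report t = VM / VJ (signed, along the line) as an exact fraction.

Set V = (0, 0), E = (1, 0), R = (0, 1), S = (-2, -3); any affine frame gives the same invariant.
1. J is the midpoint of RV ⇒ J = (0, 1/2)
through E parallel to RS: direction (-2, -4); meets VJ at M = (0, -2)
M = V + t·(J−V) with t = -4

t = -4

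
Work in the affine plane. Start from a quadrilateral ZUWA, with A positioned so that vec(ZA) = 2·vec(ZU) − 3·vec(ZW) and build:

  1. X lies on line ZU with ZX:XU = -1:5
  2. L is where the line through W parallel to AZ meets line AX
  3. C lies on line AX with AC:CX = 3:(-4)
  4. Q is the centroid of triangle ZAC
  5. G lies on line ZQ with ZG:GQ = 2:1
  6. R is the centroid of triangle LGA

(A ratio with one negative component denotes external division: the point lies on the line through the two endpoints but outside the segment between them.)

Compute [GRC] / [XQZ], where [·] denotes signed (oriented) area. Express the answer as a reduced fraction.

[GRC]:[XQZ] = 10/27

Set Z = (0, 0), U = (1, 0), W = (0, 1), A = (2, -3); any affine frame gives the same invariant.
1. X lies on line ZU with ZX:XU = -1:5 ⇒ X = (-1/4, 0)
2. L is where the line through W parallel to AZ meets line AX ⇒ L = (8, -11)
3. C lies on line AX with AC:CX = 3:(-4) ⇒ C = (35/4, -12)
4. Q is the centroid of triangle ZAC ⇒ Q = (43/12, -5)
5. G lies on line ZQ with ZG:GQ = 2:1 ⇒ G = (43/18, -10/3)
6. R is the centroid of triangle LGA ⇒ R = (223/54, -52/9)
2·[GRC] = 25/54, 2·[XQZ] = 5/4
[GRC]:[XQZ] = 25/54:5/4 = 10/27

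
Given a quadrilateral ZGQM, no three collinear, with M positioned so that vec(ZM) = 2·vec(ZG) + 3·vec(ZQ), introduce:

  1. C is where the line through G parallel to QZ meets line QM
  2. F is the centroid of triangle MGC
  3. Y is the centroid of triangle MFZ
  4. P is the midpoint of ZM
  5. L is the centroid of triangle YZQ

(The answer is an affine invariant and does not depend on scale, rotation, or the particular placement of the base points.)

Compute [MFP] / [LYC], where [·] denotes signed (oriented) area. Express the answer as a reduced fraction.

[MFP]:[LYC] = -9/11

Assign Z = (0, 0), G = (1, 0), Q = (0, 1), M = (2, 3) — the answer is frame-independent, so this choice is without loss of generality.
1. C is where the line through G parallel to QZ meets line QM ⇒ C = (1, 2)
2. F is the centroid of triangle MGC ⇒ F = (4/3, 5/3)
3. Y is the centroid of triangle MFZ ⇒ Y = (10/9, 14/9)
4. P is the midpoint of ZM ⇒ P = (1, 3/2)
5. L is the centroid of triangle YZQ ⇒ L = (10/27, 23/27)
2·[MFP] = -1/3, 2·[LYC] = 11/27
[MFP]:[LYC] = -1/3:11/27 = -9/11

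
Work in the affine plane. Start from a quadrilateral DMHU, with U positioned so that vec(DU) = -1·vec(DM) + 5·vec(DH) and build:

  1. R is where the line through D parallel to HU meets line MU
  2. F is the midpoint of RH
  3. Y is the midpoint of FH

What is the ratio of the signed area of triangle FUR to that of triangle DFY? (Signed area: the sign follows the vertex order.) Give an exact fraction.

[FUR]:[DFY] = -6/5

Assign D = (0, 0), M = (1, 0), H = (0, 1), U = (-1, 5) — the answer is frame-independent, so this choice is without loss of generality.
1. R is where the line through D parallel to HU meets line MU ⇒ R = (-5/3, 20/3)
2. F is the midpoint of RH ⇒ F = (-5/6, 23/6)
3. Y is the midpoint of FH ⇒ Y = (-5/12, 29/12)
2·[FUR] = 1/2, 2·[DFY] = -5/12
[FUR]:[DFY] = 1/2:-5/12 = -6/5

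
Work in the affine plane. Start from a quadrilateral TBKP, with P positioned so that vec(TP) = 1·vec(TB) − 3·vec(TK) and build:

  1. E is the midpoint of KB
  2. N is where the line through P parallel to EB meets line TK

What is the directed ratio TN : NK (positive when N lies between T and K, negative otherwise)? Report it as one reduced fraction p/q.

Assign T = (0, 0), B = (1, 0), K = (0, 1), P = (1, -3) — the answer is frame-independent, so this choice is without loss of generality.
1. E is the midpoint of KB ⇒ E = (1/2, 1/2)
2. N is where the line through P parallel to EB meets line TK ⇒ N = (0, -2)
N = T + t·(K−T) with t = -2, so TN:NK = t:(1−t) = -2:3

TN:NK = -2/3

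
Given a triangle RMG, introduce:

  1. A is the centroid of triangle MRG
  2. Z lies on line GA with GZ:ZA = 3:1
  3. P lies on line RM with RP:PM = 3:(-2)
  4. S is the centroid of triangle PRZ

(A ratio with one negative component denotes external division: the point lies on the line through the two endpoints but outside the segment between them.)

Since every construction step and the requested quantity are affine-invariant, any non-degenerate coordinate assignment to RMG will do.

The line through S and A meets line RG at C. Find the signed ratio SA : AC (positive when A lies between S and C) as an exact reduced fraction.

SA:AC = 9/4

Work in coordinates with R = (0, 0), M = (1, 0), G = (0, 1).
1. A is the centroid of triangle MRG ⇒ A = (1/3, 1/3)
2. Z lies on line GA with GZ:ZA = 3:1 ⇒ Z = (1/4, 1/2)
3. P lies on line RM with RP:PM = 3:(-2) ⇒ P = (3, 0)
4. S is the centroid of triangle PRZ ⇒ S = (13/12, 1/6)
line SA meets RG at C = (0, 11/27)
A = S + t·(C−S) with t = 9/13, so SA:AC = 9/13:4/13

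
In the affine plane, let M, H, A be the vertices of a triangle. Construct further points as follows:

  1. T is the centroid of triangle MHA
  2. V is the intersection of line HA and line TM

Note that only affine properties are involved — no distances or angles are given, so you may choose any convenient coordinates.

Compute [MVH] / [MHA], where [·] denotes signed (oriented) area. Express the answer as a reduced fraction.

[MVH]:[MHA] = -1/2

Choose coordinates M = (0, 0), H = (1, 0), A = (0, 1).
1. T is the centroid of triangle MHA ⇒ T = (1/3, 1/3)
2. V is the intersection of line HA and line TM ⇒ V = (1/2, 1/2)
2·[MVH] = -1/2, 2·[MHA] = 1
[MVH]:[MHA] = -1/2:1 = -1/2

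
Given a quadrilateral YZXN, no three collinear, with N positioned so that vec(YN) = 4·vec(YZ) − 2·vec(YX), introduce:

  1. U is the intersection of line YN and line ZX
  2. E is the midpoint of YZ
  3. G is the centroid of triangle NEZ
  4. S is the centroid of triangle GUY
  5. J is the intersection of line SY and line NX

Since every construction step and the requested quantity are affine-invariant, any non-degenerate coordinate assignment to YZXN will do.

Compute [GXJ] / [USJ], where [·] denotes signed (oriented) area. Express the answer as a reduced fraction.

Assign Y = (0, 0), Z = (1, 0), X = (0, 1), N = (4, -2) — the answer is frame-independent, so this choice is without loss of generality.
1. U is the intersection of line YN and line ZX ⇒ U = (2, -1)
2. E is the midpoint of YZ ⇒ E = (1/2, 0)
3. G is the centroid of triangle NEZ ⇒ G = (11/6, -2/3)
4. S is the centroid of triangle GUY ⇒ S = (23/18, -5/9)
5. J is the intersection of line SY and line NX ⇒ J = (92/29, -40/29)
2·[GXJ] = -161/174, 2·[USJ] = -43/174
[GXJ]:[USJ] = -161/174:-43/174 = 161/43

[GXJ]:[USJ] = 161/43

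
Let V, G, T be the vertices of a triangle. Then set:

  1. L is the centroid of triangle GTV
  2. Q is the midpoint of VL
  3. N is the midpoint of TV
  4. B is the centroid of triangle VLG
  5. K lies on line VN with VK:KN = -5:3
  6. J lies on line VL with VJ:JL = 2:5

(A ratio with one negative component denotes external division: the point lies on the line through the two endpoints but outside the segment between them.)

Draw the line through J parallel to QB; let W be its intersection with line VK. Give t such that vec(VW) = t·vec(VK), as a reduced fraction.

Assign V = (0, 0), G = (1, 0), T = (0, 1) — the answer is frame-independent, so this choice is without loss of generality.
1. L is the centroid of triangle GTV ⇒ L = (1/3, 1/3)
2. Q is the midpoint of VL ⇒ Q = (1/6, 1/6)
3. N is the midpoint of TV ⇒ N = (0, 1/2)
4. B is the centroid of triangle VLG ⇒ B = (4/9, 1/9)
5. K lies on line VN with VK:KN = -5:3 ⇒ K = (0, 5/4)
6. J lies on line VL with VJ:JL = 2:5 ⇒ J = (2/21, 2/21)
through J parallel to QB: direction (5/18, -1/18); meets VK at W = (0, 4/35)
W = V + t·(K−V) with t = 16/175

t = 16/175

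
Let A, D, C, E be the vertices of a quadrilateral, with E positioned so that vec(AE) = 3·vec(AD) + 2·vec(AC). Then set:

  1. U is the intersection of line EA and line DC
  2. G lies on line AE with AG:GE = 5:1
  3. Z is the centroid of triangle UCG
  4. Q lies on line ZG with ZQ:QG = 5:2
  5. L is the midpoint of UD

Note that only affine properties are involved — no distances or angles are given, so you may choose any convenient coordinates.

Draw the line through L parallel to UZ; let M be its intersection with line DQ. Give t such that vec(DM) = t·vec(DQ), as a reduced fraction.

Assign A = (0, 0), D = (1, 0), C = (0, 1), E = (3, 2) — the answer is frame-independent, so this choice is without loss of generality.
1. U is the intersection of line EA and line DC ⇒ U = (3/5, 2/5)
2. G lies on line AE with AG:GE = 5:1 ⇒ G = (5/2, 5/3)
3. Z is the centroid of triangle UCG ⇒ Z = (31/30, 46/45)
4. Q lies on line ZG with ZQ:QG = 5:2 ⇒ Q = (437/210, 467/315)
5. L is the midpoint of UD ⇒ L = (4/5, 1/5)
through L parallel to UZ: direction (13/30, 28/45); meets DQ at M = (-197/30, -467/45)
M = D + t·(Q−D) with t = -7

t = -7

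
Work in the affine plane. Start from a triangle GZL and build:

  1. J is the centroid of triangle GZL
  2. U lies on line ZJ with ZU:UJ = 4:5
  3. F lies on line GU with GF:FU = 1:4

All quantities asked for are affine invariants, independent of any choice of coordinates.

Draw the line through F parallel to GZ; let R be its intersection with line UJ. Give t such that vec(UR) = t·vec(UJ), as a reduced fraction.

t = -16/25

Work in coordinates with G = (0, 0), Z = (1, 0), L = (0, 1).
1. J is the centroid of triangle GZL ⇒ J = (1/3, 1/3)
2. U lies on line ZJ with ZU:UJ = 4:5 ⇒ U = (19/27, 4/27)
3. F lies on line GU with GF:FU = 1:4 ⇒ F = (19/135, 4/135)
through F parallel to GZ: direction (1, 0); meets UJ at R = (127/135, 4/135)
R = U + t·(J−U) with t = -16/25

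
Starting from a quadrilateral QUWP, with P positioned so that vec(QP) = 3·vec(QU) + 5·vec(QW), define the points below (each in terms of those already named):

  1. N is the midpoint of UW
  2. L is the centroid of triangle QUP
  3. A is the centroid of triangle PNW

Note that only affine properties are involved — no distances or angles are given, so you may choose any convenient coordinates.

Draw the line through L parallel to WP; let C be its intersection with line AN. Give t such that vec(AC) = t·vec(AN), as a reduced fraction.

t = 13/14

Set Q = (0, 0), U = (1, 0), W = (0, 1), P = (3, 5); any affine frame gives the same invariant.
1. N is the midpoint of UW ⇒ N = (1/2, 1/2)
2. L is the centroid of triangle QUP ⇒ L = (4/3, 5/3)
3. A is the centroid of triangle PNW ⇒ A = (7/6, 13/6)
through L parallel to WP: direction (3, 4); meets AN at C = (23/42, 13/21)
C = A + t·(N−A) with t = 13/14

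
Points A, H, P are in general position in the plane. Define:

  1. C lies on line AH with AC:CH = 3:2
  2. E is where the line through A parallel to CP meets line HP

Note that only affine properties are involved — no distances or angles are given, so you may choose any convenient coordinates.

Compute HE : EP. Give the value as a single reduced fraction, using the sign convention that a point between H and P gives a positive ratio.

Set A = (0, 0), H = (1, 0), P = (0, 1); any affine frame gives the same invariant.
1. C lies on line AH with AC:CH = 3:2 ⇒ C = (3/5, 0)
2. E is where the line through A parallel to CP meets line HP ⇒ E = (-3/2, 5/2)
E = H + t·(P−H) with t = 5/2, so HE:EP = t:(1−t) = 5/2:-3/2

HE:EP = -5/3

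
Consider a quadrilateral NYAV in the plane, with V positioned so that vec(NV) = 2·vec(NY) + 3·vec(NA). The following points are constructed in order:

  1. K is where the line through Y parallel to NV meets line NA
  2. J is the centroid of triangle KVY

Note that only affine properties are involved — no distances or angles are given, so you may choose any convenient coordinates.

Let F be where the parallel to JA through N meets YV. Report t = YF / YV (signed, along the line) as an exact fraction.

Set N = (0, 0), Y = (1, 0), A = (0, 1), V = (2, 3); any affine frame gives the same invariant.
1. K is where the line through Y parallel to NV meets line NA ⇒ K = (0, -3/2)
2. J is the centroid of triangle KVY ⇒ J = (1, 1/2)
through N parallel to JA: direction (-1, 1/2); meets YV at F = (6/7, -3/7)
F = Y + t·(V−Y) with t = -1/7

t = -1/7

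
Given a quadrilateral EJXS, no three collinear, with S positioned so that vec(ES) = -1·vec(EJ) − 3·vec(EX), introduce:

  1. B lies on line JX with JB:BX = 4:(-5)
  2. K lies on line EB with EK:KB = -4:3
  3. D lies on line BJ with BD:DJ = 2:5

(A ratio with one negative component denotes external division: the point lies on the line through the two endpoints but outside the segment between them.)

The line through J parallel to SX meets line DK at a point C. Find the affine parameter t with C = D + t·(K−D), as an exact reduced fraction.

t = -25/136

Work in coordinates with E = (0, 0), J = (1, 0), X = (0, 1), S = (-1, -3).
1. B lies on line JX with JB:BX = 4:(-5) ⇒ B = (5, -4)
2. K lies on line EB with EK:KB = -4:3 ⇒ K = (20, -16)
3. D lies on line BJ with BD:DJ = 2:5 ⇒ D = (27/7, -20/7)
through J parallel to SX: direction (1, 4); meets DK at C = (121/136, -15/34)
C = D + t·(K−D) with t = -25/136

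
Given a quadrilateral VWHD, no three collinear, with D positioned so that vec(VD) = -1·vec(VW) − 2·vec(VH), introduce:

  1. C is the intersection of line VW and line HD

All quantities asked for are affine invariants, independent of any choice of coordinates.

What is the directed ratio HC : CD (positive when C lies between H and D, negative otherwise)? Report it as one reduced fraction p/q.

HC:CD = 1/2

Assign V = (0, 0), W = (1, 0), H = (0, 1), D = (-1, -2) — the answer is frame-independent, so this choice is without loss of generality.
1. C is the intersection of line VW and line HD ⇒ C = (-1/3, 0)
C = H + t·(D−H) with t = 1/3, so HC:CD = t:(1−t) = 1/3:2/3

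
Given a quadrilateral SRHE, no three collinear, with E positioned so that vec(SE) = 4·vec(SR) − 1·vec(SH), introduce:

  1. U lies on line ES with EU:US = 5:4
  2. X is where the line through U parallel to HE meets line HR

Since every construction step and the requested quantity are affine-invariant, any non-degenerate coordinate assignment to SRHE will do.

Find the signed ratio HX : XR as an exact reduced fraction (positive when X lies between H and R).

Assign S = (0, 0), R = (1, 0), H = (0, 1), E = (4, -1) — the answer is frame-independent, so this choice is without loss of generality.
1. U lies on line ES with EU:US = 5:4 ⇒ U = (16/9, -4/9)
2. X is where the line through U parallel to HE meets line HR ⇒ X = (10/9, -1/9)
X = H + t·(R−H) with t = 10/9, so HX:XR = t:(1−t) = 10/9:-1/9

HX:XR = -10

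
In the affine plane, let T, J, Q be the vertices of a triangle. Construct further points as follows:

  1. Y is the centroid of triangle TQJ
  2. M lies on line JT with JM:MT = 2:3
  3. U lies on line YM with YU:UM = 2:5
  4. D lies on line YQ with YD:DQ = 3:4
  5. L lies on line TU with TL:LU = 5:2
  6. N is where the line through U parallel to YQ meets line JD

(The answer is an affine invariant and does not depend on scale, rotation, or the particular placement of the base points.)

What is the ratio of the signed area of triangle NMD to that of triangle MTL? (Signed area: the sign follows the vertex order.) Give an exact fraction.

[NMD]:[MTL] = 52/375

Work in coordinates with T = (0, 0), J = (1, 0), Q = (0, 1).
1. Y is the centroid of triangle TQJ ⇒ Y = (1/3, 1/3)
2. M lies on line JT with JM:MT = 2:3 ⇒ M = (3/5, 0)
3. U lies on line YM with YU:UM = 2:5 ⇒ U = (43/105, 5/21)
4. D lies on line YQ with YD:DQ = 3:4 ⇒ D = (4/21, 13/21)
5. L lies on line TU with TL:LU = 5:2 ⇒ L = (43/147, 25/147)
6. N is where the line through U parallel to YQ meets line JD ⇒ N = (58/245, 143/245)
2·[NMD] = -52/3675, 2·[MTL] = -5/49
[NMD]:[MTL] = -52/3675:-5/49 = 52/375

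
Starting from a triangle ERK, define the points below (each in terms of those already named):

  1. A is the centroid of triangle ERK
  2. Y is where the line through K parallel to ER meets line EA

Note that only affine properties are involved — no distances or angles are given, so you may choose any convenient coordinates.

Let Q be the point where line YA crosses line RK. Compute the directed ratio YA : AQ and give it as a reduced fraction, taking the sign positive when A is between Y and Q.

Choose coordinates E = (0, 0), R = (1, 0), K = (0, 1).
1. A is the centroid of triangle ERK ⇒ A = (1/3, 1/3)
2. Y is where the line through K parallel to ER meets line EA ⇒ Y = (1, 1)
line YA meets RK at Q = (1/2, 1/2)
A = Y + t·(Q−Y) with t = 4/3, so YA:AQ = 4/3:-1/3

YA:AQ = -4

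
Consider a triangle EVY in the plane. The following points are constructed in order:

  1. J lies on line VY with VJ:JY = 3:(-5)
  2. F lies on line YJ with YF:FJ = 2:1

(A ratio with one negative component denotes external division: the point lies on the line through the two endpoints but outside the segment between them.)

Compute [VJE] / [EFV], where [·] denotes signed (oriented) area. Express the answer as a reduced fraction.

Choose coordinates E = (0, 0), V = (1, 0), Y = (0, 1).
1. J lies on line VY with VJ:JY = 3:(-5) ⇒ J = (5/2, -3/2)
2. F lies on line YJ with YF:FJ = 2:1 ⇒ F = (5/3, -2/3)
2·[VJE] = -3/2, 2·[EFV] = 2/3
[VJE]:[EFV] = -3/2:2/3 = -9/4

[VJE]:[EFV] = -9/4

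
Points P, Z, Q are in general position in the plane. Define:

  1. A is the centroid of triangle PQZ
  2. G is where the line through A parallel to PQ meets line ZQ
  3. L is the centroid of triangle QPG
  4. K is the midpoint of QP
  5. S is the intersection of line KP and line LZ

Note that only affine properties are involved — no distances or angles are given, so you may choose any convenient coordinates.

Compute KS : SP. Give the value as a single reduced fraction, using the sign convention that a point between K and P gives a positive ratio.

KS:SP = -1/5

Set P = (0, 0), Z = (1, 0), Q = (0, 1); any affine frame gives the same invariant.
1. A is the centroid of triangle PQZ ⇒ A = (1/3, 1/3)
2. G is where the line through A parallel to PQ meets line ZQ ⇒ G = (1/3, 2/3)
3. L is the centroid of triangle QPG ⇒ L = (1/9, 5/9)
4. K is the midpoint of QP ⇒ K = (0, 1/2)
5. S is the intersection of line KP and line LZ ⇒ S = (0, 5/8)
S = K + t·(P−K) with t = -1/4, so KS:SP = t:(1−t) = -1/4:5/4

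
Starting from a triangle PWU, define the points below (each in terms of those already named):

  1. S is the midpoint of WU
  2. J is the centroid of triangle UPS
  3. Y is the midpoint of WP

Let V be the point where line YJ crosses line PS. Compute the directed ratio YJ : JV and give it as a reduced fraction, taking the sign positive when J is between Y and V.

YJ:JV = -5/2

Set P = (0, 0), W = (1, 0), U = (0, 1); any affine frame gives the same invariant.
1. S is the midpoint of WU ⇒ S = (1/2, 1/2)
2. J is the centroid of triangle UPS ⇒ J = (1/6, 1/2)
3. Y is the midpoint of WP ⇒ Y = (1/2, 0)
line YJ meets PS at V = (3/10, 3/10)
J = Y + t·(V−Y) with t = 5/3, so YJ:JV = 5/3:-2/3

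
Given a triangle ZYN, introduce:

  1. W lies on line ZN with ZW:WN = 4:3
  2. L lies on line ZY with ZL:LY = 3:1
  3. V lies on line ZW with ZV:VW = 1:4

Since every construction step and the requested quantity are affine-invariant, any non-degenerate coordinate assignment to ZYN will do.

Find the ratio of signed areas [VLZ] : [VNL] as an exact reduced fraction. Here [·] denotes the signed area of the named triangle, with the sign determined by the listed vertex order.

Work in coordinates with Z = (0, 0), Y = (1, 0), N = (0, 1).
1. W lies on line ZN with ZW:WN = 4:3 ⇒ W = (0, 4/7)
2. L lies on line ZY with ZL:LY = 3:1 ⇒ L = (3/4, 0)
3. V lies on line ZW with ZV:VW = 1:4 ⇒ V = (0, 4/35)
2·[VLZ] = -3/35, 2·[VNL] = -93/140
[VLZ]:[VNL] = -3/35:-93/140 = 4/31

[VLZ]:[VNL] = 4/31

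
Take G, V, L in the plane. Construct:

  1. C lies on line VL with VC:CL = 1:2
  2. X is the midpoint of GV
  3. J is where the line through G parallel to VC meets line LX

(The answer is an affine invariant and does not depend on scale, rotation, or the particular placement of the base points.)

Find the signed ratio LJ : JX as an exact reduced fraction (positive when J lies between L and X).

Assign G = (0, 0), V = (1, 0), L = (0, 1) — the answer is frame-independent, so this choice is without loss of generality.
1. C lies on line VL with VC:CL = 1:2 ⇒ C = (2/3, 1/3)
2. X is the midpoint of GV ⇒ X = (1/2, 0)
3. J is where the line through G parallel to VC meets line LX ⇒ J = (1, -1)
J = L + t·(X−L) with t = 2, so LJ:JX = t:(1−t) = 2:-1

LJ:JX = -2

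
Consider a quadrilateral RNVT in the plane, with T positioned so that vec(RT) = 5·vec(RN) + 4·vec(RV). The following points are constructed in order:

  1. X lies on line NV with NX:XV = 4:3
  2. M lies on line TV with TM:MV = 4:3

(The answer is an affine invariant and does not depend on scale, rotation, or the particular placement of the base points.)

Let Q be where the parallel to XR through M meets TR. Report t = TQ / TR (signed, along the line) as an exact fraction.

t = 11/14

Choose coordinates R = (0, 0), N = (1, 0), V = (0, 1), T = (5, 4).
1. X lies on line NV with NX:XV = 4:3 ⇒ X = (3/7, 4/7)
2. M lies on line TV with TM:MV = 4:3 ⇒ M = (15/7, 16/7)
through M parallel to XR: direction (-3/7, -4/7); meets TR at Q = (15/14, 6/7)
Q = T + t·(R−T) with t = 11/14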